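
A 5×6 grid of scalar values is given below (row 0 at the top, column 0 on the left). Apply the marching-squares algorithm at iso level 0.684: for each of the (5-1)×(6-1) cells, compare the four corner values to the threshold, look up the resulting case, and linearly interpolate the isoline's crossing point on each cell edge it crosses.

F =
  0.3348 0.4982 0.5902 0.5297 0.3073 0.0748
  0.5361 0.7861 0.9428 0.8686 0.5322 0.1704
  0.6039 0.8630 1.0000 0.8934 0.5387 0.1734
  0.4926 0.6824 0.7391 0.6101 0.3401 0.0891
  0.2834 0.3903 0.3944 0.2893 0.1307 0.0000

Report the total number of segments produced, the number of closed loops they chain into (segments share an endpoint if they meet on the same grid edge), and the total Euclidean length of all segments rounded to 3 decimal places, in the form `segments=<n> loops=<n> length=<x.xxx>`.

segments=12 loops=1 length=9.695

cell (0,0): code 0100 → (0.645,1.000)–(1.000,0.592)
cell (0,1): code 1100 → (0.266,2.000)–(0.645,1.000)
cell (0,2): code 1100 → (0.455,3.000)–(0.266,2.000)
cell (0,3): code 1000 → (1.000,3.549)–(0.455,3.000)
cell (1,0): code 0110 → (1.000,0.592)–(2.000,0.309)
cell (1,3): code 1001 → (2.000,3.590)–(1.000,3.549)
cell (2,0): code 0010 → (2.000,0.309)–(2.991,1.000)
cell (2,1): code 0111 → (2.991,1.000)–(3.000,1.028)
cell (2,2): code 1011 → (3.000,2.427)–(2.739,3.000)
cell (2,3): code 0001 → (2.739,3.000)–(2.000,3.590)
cell (3,1): code 0010 → (3.000,1.028)–(3.160,2.000)
cell (3,2): code 0001 → (3.160,2.000)–(3.000,2.427)
total: 12 segments, chained into 1 closed loop(s), length Σ = 9.695424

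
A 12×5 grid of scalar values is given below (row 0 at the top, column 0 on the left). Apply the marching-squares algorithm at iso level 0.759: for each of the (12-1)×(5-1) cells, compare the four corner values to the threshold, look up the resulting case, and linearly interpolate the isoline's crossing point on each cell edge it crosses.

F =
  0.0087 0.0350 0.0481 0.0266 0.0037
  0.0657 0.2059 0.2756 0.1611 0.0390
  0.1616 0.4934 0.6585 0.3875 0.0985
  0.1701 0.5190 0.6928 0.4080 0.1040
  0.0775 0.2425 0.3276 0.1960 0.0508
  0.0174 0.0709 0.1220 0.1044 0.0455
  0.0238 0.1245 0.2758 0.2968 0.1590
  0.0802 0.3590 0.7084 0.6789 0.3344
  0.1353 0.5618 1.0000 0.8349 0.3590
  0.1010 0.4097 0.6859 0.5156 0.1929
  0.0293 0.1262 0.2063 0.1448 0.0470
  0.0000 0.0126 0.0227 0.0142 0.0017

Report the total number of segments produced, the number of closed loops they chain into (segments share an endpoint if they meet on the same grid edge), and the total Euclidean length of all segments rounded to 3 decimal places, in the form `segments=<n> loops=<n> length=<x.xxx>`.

cell (7,1): code 0100 → (7.174,2.000)–(8.000,1.450)
cell (7,2): code 1100 → (7.513,3.000)–(7.174,2.000)
cell (7,3): code 1000 → (8.000,3.159)–(7.513,3.000)
cell (8,1): code 0010 → (8.000,1.450)–(8.767,2.000)
cell (8,2): code 0011 → (8.767,2.000)–(8.238,3.000)
cell (8,3): code 0001 → (8.238,3.000)–(8.000,3.159)
total: 6 segments, chained into 1 closed loop(s), length Σ = 4.922793

segments=6 loops=1 length=4.923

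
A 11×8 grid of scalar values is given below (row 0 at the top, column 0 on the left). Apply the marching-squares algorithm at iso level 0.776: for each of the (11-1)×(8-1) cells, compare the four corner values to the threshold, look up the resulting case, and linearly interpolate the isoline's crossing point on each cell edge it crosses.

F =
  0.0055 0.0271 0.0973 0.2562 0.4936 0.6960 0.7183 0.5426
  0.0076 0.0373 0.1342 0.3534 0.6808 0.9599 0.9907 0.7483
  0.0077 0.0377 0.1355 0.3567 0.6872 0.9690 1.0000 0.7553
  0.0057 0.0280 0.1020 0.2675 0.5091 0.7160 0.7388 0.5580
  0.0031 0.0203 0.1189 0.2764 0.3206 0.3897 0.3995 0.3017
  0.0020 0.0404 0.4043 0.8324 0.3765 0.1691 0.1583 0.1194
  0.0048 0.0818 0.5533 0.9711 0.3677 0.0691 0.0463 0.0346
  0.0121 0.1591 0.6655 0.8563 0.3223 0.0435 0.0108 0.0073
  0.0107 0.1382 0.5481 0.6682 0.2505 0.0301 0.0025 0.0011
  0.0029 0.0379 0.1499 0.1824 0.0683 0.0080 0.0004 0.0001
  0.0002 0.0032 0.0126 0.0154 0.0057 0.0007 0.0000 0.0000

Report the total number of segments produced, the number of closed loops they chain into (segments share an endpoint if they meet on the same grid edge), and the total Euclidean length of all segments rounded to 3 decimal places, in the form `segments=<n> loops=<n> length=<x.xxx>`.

segments=16 loops=2 length=13.902

cell (0,4): code 0100 → (0.303,5.000)–(1.000,4.341)
cell (0,5): code 1100 → (0.212,6.000)–(0.303,5.000)
cell (0,6): code 1000 → (1.000,6.886)–(0.212,6.000)
cell (1,4): code 0110 → (1.000,4.341)–(2.000,4.315)
cell (1,6): code 1001 → (2.000,6.915)–(1.000,6.886)
cell (2,4): code 0010 → (2.000,4.315)–(2.763,5.000)
cell (2,5): code 0011 → (2.763,5.000)–(2.858,6.000)
cell (2,6): code 0001 → (2.858,6.000)–(2.000,6.915)
cell (4,2): code 0100 → (4.899,3.000)–(5.000,2.868)
cell (4,3): code 1000 → (5.000,3.124)–(4.899,3.000)
cell (5,2): code 0110 → (5.000,2.868)–(6.000,2.533)
cell (5,3): code 1001 → (6.000,3.323)–(5.000,3.124)
cell (6,2): code 0110 → (6.000,2.533)–(7.000,2.579)
cell (6,3): code 1001 → (7.000,3.150)–(6.000,3.323)
cell (7,2): code 0010 → (7.000,2.579)–(7.427,3.000)
cell (7,3): code 0001 → (7.427,3.000)–(7.000,3.150)
total: 16 segments, chained into 2 closed loop(s), length Σ = 13.902306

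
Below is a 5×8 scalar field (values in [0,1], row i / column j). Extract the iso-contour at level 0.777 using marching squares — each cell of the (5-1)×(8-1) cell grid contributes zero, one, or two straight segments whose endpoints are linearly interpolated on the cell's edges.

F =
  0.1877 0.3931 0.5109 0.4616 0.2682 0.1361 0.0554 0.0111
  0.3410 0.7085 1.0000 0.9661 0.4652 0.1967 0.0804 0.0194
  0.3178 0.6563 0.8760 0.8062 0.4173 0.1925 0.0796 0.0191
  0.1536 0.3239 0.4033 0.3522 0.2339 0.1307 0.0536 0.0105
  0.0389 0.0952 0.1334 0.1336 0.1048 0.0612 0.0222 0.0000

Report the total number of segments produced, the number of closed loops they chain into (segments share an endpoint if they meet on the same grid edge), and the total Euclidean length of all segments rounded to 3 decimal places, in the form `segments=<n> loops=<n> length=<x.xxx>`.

segments=8 loops=1 length=6.125

cell (0,1): code 0100 → (0.544,2.000)–(1.000,1.235)
cell (0,2): code 1100 → (0.625,3.000)–(0.544,2.000)
cell (0,3): code 1000 → (1.000,3.378)–(0.625,3.000)
cell (1,1): code 0110 → (1.000,1.235)–(2.000,1.549)
cell (1,3): code 1001 → (2.000,3.075)–(1.000,3.378)
cell (2,1): code 0010 → (2.000,1.549)–(2.209,2.000)
cell (2,2): code 0011 → (2.209,2.000)–(2.064,3.000)
cell (2,3): code 0001 → (2.064,3.000)–(2.000,3.075)
total: 8 segments, chained into 1 closed loop(s), length Σ = 6.125087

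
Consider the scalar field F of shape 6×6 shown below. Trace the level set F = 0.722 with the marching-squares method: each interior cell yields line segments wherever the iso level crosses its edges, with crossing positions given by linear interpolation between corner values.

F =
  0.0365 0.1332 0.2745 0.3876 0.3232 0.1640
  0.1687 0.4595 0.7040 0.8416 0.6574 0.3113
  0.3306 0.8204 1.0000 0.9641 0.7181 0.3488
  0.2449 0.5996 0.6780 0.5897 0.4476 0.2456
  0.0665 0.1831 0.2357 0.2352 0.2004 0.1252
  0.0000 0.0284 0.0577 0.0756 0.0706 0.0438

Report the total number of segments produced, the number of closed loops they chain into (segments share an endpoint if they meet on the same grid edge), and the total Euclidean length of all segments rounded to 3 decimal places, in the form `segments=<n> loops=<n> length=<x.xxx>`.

cell (0,2): code 0100 → (0.737,3.000)–(1.000,2.131)
cell (0,3): code 1000 → (1.000,3.649)–(0.737,3.000)
cell (1,0): code 0100 → (1.727,1.000)–(2.000,0.799)
cell (1,1): code 1100 → (1.061,2.000)–(1.727,1.000)
cell (1,2): code 1110 → (1.000,2.131)–(1.061,2.000)
cell (1,3): code 1001 → (2.000,3.984)–(1.000,3.649)
cell (2,0): code 0010 → (2.000,0.799)–(2.446,1.000)
cell (2,1): code 0011 → (2.446,1.000)–(2.863,2.000)
cell (2,2): code 0011 → (2.863,2.000)–(2.647,3.000)
cell (2,3): code 0001 → (2.647,3.000)–(2.000,3.984)
total: 10 segments, chained into 1 closed loop(s), length Σ = 8.121576

segments=10 loops=1 length=8.122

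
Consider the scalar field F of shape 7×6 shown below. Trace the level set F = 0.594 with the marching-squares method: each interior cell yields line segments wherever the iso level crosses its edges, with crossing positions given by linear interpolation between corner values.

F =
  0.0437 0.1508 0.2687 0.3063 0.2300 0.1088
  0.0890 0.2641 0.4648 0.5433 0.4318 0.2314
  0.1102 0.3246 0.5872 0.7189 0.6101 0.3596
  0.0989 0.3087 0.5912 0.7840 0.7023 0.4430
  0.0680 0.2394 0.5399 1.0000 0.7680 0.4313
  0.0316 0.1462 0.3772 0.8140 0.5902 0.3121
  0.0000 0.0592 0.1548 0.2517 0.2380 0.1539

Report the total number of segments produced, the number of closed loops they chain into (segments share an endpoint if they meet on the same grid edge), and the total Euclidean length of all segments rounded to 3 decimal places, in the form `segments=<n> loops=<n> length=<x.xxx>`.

segments=12 loops=1 length=10.444

cell (1,2): code 0100 → (1.289,3.000)–(2.000,2.052)
cell (1,3): code 1100 → (1.910,4.000)–(1.289,3.000)
cell (1,4): code 1000 → (2.000,4.064)–(1.910,4.000)
cell (2,2): code 0110 → (2.000,2.052)–(3.000,2.015)
cell (2,4): code 1001 → (3.000,4.418)–(2.000,4.064)
cell (3,2): code 0110 → (3.000,2.015)–(4.000,2.118)
cell (3,4): code 1001 → (4.000,4.517)–(3.000,4.418)
cell (4,2): code 0110 → (4.000,2.118)–(5.000,2.496)
cell (4,3): code 1011 → (5.000,3.983)–(4.979,4.000)
cell (4,4): code 0001 → (4.979,4.000)–(4.000,4.517)
cell (5,2): code 0010 → (5.000,2.496)–(5.391,3.000)
cell (5,3): code 0001 → (5.391,3.000)–(5.000,3.983)
total: 12 segments, chained into 1 closed loop(s), length Σ = 10.444015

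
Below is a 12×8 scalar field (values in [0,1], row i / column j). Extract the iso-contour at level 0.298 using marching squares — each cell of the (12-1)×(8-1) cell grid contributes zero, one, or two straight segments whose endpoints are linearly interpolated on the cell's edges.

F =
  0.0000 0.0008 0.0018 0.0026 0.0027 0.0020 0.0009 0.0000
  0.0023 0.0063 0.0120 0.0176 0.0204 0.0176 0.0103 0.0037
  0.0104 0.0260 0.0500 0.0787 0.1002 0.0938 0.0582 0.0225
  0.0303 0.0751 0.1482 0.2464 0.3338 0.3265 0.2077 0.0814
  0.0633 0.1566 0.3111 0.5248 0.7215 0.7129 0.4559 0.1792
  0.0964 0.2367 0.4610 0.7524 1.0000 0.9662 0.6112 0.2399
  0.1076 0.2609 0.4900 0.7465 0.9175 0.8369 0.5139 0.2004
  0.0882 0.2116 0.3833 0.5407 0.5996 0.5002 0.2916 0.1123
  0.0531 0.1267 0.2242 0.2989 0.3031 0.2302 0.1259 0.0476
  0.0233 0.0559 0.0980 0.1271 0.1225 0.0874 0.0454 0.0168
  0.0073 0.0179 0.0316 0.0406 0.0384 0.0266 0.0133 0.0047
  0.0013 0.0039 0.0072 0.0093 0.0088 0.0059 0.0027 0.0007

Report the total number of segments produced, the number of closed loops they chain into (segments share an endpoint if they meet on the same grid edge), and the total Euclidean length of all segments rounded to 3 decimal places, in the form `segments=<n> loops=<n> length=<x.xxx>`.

segments=22 loops=1 length=17.012

cell (2,3): code 0100 → (2.847,4.000)–(3.000,3.590)
cell (2,4): code 1100 → (2.878,5.000)–(2.847,4.000)
cell (2,5): code 1000 → (3.000,5.240)–(2.878,5.000)
cell (3,1): code 0100 → (3.920,2.000)–(4.000,1.915)
cell (3,2): code 1100 → (3.185,3.000)–(3.920,2.000)
cell (3,3): code 1110 → (3.000,3.590)–(3.185,3.000)
cell (3,5): code 1101 → (3.364,6.000)–(3.000,5.240)
cell (3,6): code 1000 → (4.000,6.571)–(3.364,6.000)
cell (4,1): code 0110 → (4.000,1.915)–(5.000,1.273)
cell (4,6): code 1001 → (5.000,6.844)–(4.000,6.571)
cell (5,1): code 0110 → (5.000,1.273)–(6.000,1.162)
cell (5,6): code 1001 → (6.000,6.689)–(5.000,6.844)
cell (6,1): code 0110 → (6.000,1.162)–(7.000,1.503)
cell (6,5): code 1011 → (7.000,5.969)–(6.971,6.000)
cell (6,6): code 0001 → (6.971,6.000)–(6.000,6.689)
cell (7,1): code 0010 → (7.000,1.503)–(7.536,2.000)
cell (7,2): code 0111 → (7.536,2.000)–(8.000,2.988)
cell (7,4): code 1011 → (8.000,4.070)–(7.749,5.000)
cell (7,5): code 0001 → (7.749,5.000)–(7.000,5.969)
cell (8,2): code 0010 → (8.000,2.988)–(8.005,3.000)
cell (8,3): code 0011 → (8.005,3.000)–(8.028,4.000)
cell (8,4): code 0001 → (8.028,4.000)–(8.000,4.070)
total: 22 segments, chained into 1 closed loop(s), length Σ = 17.012455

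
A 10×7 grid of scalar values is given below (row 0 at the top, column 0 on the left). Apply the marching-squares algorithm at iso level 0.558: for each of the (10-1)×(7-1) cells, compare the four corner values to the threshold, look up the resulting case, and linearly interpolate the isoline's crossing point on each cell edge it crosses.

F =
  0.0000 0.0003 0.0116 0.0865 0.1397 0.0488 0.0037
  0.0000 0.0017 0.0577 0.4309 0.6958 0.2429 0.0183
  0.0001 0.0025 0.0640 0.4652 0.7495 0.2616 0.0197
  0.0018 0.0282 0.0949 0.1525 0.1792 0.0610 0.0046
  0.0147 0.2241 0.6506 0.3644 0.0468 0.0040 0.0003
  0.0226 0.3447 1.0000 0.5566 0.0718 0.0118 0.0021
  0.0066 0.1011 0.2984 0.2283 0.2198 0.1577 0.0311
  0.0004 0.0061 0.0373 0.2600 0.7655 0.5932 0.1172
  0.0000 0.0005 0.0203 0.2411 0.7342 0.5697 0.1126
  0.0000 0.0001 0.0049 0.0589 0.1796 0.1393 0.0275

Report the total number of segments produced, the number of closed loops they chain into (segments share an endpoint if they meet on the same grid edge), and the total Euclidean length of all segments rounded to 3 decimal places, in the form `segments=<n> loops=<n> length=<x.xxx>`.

cell (0,3): code 0100 → (0.752,4.000)–(1.000,3.480)
cell (0,4): code 1000 → (1.000,4.304)–(0.752,4.000)
cell (1,3): code 0110 → (1.000,3.480)–(2.000,3.326)
cell (1,4): code 1001 → (2.000,4.392)–(1.000,4.304)
cell (2,3): code 0010 → (2.000,3.326)–(2.336,4.000)
cell (2,4): code 0001 → (2.336,4.000)–(2.000,4.392)
cell (3,1): code 0100 → (3.833,2.000)–(4.000,1.783)
cell (3,2): code 1000 → (4.000,2.324)–(3.833,2.000)
cell (4,1): code 0110 → (4.000,1.783)–(5.000,1.325)
cell (4,2): code 1001 → (5.000,2.997)–(4.000,2.324)
cell (5,1): code 0010 → (5.000,1.325)–(5.630,2.000)
cell (5,2): code 0001 → (5.630,2.000)–(5.000,2.997)
cell (6,3): code 0100 → (6.620,4.000)–(7.000,3.590)
cell (6,4): code 1100 → (6.919,5.000)–(6.620,4.000)
cell (6,5): code 1000 → (7.000,5.074)–(6.919,5.000)
cell (7,3): code 0110 → (7.000,3.590)–(8.000,3.643)
cell (7,5): code 1001 → (8.000,5.026)–(7.000,5.074)
cell (8,3): code 0010 → (8.000,3.643)–(8.318,4.000)
cell (8,4): code 0011 → (8.318,4.000)–(8.027,5.000)
cell (8,5): code 0001 → (8.027,5.000)–(8.000,5.026)
total: 20 segments, chained into 3 closed loop(s), length Σ = 14.570710

segments=20 loops=3 length=14.571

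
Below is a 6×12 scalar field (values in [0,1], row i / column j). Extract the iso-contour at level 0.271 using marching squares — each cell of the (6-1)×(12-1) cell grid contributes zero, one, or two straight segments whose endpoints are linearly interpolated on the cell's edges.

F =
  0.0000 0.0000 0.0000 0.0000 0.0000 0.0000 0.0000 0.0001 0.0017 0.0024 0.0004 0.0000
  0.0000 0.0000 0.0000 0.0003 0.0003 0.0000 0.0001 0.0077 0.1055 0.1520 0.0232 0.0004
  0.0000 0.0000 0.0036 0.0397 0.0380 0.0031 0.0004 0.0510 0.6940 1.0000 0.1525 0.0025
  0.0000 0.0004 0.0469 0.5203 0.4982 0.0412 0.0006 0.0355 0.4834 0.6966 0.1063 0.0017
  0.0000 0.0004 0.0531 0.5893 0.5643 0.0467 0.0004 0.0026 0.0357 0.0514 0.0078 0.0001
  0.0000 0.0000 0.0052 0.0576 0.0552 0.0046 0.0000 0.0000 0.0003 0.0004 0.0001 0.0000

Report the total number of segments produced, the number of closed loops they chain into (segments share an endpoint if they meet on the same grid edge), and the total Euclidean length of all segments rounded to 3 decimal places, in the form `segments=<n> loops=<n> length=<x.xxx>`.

cell (1,7): code 0100 → (1.281,8.000)–(2.000,7.342)
cell (1,8): code 1100 → (1.140,9.000)–(1.281,8.000)
cell (1,9): code 1000 → (2.000,9.860)–(1.140,9.000)
cell (2,2): code 0100 → (2.481,3.000)–(3.000,2.473)
cell (2,3): code 1100 → (2.506,4.000)–(2.481,3.000)
cell (2,4): code 1000 → (3.000,4.497)–(2.506,4.000)
cell (2,7): code 0110 → (2.000,7.342)–(3.000,7.526)
cell (2,9): code 1001 → (3.000,9.721)–(2.000,9.860)
cell (3,2): code 0110 → (3.000,2.473)–(4.000,2.406)
cell (3,4): code 1001 → (4.000,4.567)–(3.000,4.497)
cell (3,7): code 0010 → (3.000,7.526)–(3.474,8.000)
cell (3,8): code 0011 → (3.474,8.000)–(3.660,9.000)
cell (3,9): code 0001 → (3.660,9.000)–(3.000,9.721)
cell (4,2): code 0010 → (4.000,2.406)–(4.599,3.000)
cell (4,3): code 0011 → (4.599,3.000)–(4.576,4.000)
cell (4,4): code 0001 → (4.576,4.000)–(4.000,4.567)
total: 16 segments, chained into 2 closed loop(s), length Σ = 14.987954

segments=16 loops=2 length=14.988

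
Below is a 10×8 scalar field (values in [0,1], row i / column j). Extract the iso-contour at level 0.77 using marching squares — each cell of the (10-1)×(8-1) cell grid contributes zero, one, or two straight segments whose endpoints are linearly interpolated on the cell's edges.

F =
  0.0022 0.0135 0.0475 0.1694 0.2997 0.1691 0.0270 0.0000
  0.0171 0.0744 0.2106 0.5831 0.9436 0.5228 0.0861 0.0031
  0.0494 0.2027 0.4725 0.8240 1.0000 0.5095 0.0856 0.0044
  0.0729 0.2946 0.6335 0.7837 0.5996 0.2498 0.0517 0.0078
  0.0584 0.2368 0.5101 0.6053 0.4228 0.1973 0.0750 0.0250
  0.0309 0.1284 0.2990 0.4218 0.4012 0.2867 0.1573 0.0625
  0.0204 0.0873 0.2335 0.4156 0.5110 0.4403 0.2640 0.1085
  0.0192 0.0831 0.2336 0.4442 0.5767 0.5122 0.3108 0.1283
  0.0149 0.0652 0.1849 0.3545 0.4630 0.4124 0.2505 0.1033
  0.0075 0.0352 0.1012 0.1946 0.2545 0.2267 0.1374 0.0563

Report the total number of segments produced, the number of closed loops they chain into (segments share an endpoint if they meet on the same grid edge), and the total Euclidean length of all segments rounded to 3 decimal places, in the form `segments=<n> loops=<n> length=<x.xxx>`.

segments=10 loops=1 length=6.240

cell (0,3): code 0100 → (0.730,4.000)–(1.000,3.518)
cell (0,4): code 1000 → (1.000,4.413)–(0.730,4.000)
cell (1,2): code 0100 → (1.776,3.000)–(2.000,2.846)
cell (1,3): code 1110 → (1.000,3.518)–(1.776,3.000)
cell (1,4): code 1001 → (2.000,4.469)–(1.000,4.413)
cell (2,2): code 0110 → (2.000,2.846)–(3.000,2.909)
cell (2,3): code 1011 → (3.000,3.074)–(2.574,4.000)
cell (2,4): code 0001 → (2.574,4.000)–(2.000,4.469)
cell (3,2): code 0010 → (3.000,2.909)–(3.077,3.000)
cell (3,3): code 0001 → (3.077,3.000)–(3.000,3.074)
total: 10 segments, chained into 1 closed loop(s), length Σ = 6.239543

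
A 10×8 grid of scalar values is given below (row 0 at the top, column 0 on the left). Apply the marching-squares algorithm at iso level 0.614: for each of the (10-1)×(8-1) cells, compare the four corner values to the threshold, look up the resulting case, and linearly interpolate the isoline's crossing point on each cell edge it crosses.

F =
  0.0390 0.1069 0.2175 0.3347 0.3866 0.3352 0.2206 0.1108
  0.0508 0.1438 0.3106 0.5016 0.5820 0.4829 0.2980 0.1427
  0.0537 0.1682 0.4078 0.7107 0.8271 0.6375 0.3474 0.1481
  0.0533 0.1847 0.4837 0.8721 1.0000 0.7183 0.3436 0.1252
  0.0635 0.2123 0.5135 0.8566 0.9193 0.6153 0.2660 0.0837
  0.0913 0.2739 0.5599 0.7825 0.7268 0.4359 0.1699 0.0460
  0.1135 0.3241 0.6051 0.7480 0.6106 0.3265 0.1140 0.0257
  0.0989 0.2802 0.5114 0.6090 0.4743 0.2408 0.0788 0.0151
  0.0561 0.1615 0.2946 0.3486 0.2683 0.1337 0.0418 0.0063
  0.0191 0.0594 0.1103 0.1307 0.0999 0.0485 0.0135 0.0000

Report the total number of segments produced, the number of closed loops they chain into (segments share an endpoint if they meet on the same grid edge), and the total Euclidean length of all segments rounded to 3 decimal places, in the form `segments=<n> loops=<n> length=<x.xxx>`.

cell (1,2): code 0100 → (1.538,3.000)–(2.000,2.681)
cell (1,3): code 1100 → (1.131,4.000)–(1.538,3.000)
cell (1,4): code 1100 → (1.848,5.000)–(1.131,4.000)
cell (1,5): code 1000 → (2.000,5.081)–(1.848,5.000)
cell (2,2): code 0110 → (2.000,2.681)–(3.000,2.335)
cell (2,5): code 1001 → (3.000,5.278)–(2.000,5.081)
cell (3,2): code 0110 → (3.000,2.335)–(4.000,2.293)
cell (3,5): code 1001 → (4.000,5.004)–(3.000,5.278)
cell (4,2): code 0110 → (4.000,2.293)–(5.000,2.243)
cell (4,4): code 1011 → (5.000,4.388)–(4.007,5.000)
cell (4,5): code 0001 → (4.007,5.000)–(4.000,5.004)
cell (5,2): code 0110 → (5.000,2.243)–(6.000,2.062)
cell (5,3): code 1011 → (6.000,3.975)–(5.971,4.000)
cell (5,4): code 0001 → (5.971,4.000)–(5.000,4.388)
cell (6,2): code 0010 → (6.000,2.062)–(6.964,3.000)
cell (6,3): code 0001 → (6.964,3.000)–(6.000,3.975)
total: 16 segments, chained into 1 closed loop(s), length Σ = 14.151490

segments=16 loops=1 length=14.151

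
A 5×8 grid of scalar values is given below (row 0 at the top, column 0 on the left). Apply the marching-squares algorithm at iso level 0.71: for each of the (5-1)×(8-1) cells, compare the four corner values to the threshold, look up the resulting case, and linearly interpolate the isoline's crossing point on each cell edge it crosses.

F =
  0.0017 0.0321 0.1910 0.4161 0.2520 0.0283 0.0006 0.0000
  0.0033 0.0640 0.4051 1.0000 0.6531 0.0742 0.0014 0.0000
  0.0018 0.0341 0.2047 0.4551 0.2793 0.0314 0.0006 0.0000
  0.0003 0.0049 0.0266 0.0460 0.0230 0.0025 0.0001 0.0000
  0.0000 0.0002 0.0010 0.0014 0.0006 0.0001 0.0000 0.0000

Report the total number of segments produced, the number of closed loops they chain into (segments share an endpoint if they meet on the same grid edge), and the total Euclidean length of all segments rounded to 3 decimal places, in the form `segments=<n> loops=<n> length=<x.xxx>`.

segments=4 loops=1 length=3.381

cell (0,2): code 0100 → (0.503,3.000)–(1.000,2.513)
cell (0,3): code 1000 → (1.000,3.836)–(0.503,3.000)
cell (1,2): code 0010 → (1.000,2.513)–(1.532,3.000)
cell (1,3): code 0001 → (1.532,3.000)–(1.000,3.836)
total: 4 segments, chained into 1 closed loop(s), length Σ = 3.381032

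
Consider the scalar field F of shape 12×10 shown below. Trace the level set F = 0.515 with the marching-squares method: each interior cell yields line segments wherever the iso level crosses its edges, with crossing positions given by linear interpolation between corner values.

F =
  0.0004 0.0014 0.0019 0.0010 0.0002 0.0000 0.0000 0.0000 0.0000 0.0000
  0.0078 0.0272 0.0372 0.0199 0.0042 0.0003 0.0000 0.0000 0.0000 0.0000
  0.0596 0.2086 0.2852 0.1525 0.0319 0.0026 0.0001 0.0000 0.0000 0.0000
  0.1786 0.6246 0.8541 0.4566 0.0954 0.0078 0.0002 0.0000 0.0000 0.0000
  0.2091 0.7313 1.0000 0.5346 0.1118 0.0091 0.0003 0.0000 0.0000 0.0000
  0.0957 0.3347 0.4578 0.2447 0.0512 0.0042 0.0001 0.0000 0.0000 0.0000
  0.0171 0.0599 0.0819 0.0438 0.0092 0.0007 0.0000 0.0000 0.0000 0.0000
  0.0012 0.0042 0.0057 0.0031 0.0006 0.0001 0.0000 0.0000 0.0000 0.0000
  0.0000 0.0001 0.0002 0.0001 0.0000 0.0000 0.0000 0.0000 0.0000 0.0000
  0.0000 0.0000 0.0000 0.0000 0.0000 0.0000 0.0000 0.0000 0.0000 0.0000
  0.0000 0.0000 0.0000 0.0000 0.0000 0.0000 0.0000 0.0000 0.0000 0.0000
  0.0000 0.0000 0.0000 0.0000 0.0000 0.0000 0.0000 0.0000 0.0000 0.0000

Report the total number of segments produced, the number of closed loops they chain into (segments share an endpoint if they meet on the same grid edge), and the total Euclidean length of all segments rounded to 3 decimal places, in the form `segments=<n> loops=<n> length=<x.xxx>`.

segments=10 loops=1 length=7.611

cell (2,0): code 0100 → (2.737,1.000)–(3.000,0.754)
cell (2,1): code 1100 → (2.404,2.000)–(2.737,1.000)
cell (2,2): code 1000 → (3.000,2.853)–(2.404,2.000)
cell (3,0): code 0110 → (3.000,0.754)–(4.000,0.586)
cell (3,2): code 1101 → (3.749,3.000)–(3.000,2.853)
cell (3,3): code 1000 → (4.000,3.046)–(3.749,3.000)
cell (4,0): code 0010 → (4.000,0.586)–(4.545,1.000)
cell (4,1): code 0011 → (4.545,1.000)–(4.895,2.000)
cell (4,2): code 0011 → (4.895,2.000)–(4.068,3.000)
cell (4,3): code 0001 → (4.068,3.000)–(4.000,3.046)
total: 10 segments, chained into 1 closed loop(s), length Σ = 7.611049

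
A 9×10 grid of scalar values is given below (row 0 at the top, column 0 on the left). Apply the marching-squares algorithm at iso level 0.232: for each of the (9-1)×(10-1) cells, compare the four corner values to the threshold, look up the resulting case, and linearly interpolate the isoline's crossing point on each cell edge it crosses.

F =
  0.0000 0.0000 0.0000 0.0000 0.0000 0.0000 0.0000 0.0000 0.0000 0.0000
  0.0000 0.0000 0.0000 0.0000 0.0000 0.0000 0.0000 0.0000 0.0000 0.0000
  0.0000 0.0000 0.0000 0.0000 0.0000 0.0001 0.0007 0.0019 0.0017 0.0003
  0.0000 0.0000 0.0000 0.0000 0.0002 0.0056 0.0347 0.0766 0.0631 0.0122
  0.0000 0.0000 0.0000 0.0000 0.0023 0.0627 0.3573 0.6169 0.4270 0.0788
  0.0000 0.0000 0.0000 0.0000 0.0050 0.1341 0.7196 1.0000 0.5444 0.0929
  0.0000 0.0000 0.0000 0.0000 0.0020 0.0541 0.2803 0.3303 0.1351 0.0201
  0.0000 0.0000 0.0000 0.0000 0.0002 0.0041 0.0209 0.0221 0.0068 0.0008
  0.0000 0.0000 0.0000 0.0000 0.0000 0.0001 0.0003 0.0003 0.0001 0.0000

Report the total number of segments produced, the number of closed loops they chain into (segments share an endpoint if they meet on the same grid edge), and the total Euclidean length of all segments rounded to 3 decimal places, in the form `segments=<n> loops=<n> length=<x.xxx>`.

cell (3,5): code 0100 → (3.612,6.000)–(4.000,5.575)
cell (3,6): code 1100 → (3.288,7.000)–(3.612,6.000)
cell (3,7): code 1100 → (3.464,8.000)–(3.288,7.000)
cell (3,8): code 1000 → (4.000,8.560)–(3.464,8.000)
cell (4,5): code 0110 → (4.000,5.575)–(5.000,5.167)
cell (4,8): code 1001 → (5.000,8.692)–(4.000,8.560)
cell (5,5): code 0110 → (5.000,5.167)–(6.000,5.786)
cell (5,7): code 1011 → (6.000,7.504)–(5.763,8.000)
cell (5,8): code 0001 → (5.763,8.000)–(5.000,8.692)
cell (6,5): code 0010 → (6.000,5.786)–(6.186,6.000)
cell (6,6): code 0011 → (6.186,6.000)–(6.319,7.000)
cell (6,7): code 0001 → (6.319,7.000)–(6.000,7.504)
total: 12 segments, chained into 1 closed loop(s), length Σ = 10.150769

segments=12 loops=1 length=10.151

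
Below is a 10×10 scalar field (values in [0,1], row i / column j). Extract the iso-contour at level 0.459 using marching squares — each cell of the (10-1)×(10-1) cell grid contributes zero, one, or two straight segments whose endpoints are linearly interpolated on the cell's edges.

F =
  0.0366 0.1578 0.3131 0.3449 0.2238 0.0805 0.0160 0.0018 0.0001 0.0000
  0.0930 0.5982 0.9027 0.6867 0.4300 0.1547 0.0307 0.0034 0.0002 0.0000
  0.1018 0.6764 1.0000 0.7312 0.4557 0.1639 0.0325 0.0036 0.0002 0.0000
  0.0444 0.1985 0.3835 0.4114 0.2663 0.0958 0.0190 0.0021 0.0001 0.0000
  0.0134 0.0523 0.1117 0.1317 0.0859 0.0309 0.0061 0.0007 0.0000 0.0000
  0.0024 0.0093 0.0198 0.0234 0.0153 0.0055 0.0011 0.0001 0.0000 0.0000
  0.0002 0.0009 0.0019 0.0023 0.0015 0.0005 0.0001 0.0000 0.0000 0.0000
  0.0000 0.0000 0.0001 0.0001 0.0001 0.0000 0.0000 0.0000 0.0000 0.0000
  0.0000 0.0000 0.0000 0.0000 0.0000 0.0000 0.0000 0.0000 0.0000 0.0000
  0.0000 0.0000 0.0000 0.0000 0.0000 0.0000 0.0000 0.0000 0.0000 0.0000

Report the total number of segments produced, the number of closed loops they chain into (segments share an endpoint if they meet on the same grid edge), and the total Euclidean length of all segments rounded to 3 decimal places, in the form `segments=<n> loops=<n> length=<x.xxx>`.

cell (0,0): code 0100 → (0.684,1.000)–(1.000,0.724)
cell (0,1): code 1100 → (0.247,2.000)–(0.684,1.000)
cell (0,2): code 1100 → (0.334,3.000)–(0.247,2.000)
cell (0,3): code 1000 → (1.000,3.887)–(0.334,3.000)
cell (1,0): code 0110 → (1.000,0.724)–(2.000,0.622)
cell (1,3): code 1001 → (2.000,3.988)–(1.000,3.887)
cell (2,0): code 0010 → (2.000,0.622)–(2.455,1.000)
cell (2,1): code 0011 → (2.455,1.000)–(2.878,2.000)
cell (2,2): code 0011 → (2.878,2.000)–(2.851,3.000)
cell (2,3): code 0001 → (2.851,3.000)–(2.000,3.988)
total: 10 segments, chained into 1 closed loop(s), length Σ = 9.615589

segments=10 loops=1 length=9.616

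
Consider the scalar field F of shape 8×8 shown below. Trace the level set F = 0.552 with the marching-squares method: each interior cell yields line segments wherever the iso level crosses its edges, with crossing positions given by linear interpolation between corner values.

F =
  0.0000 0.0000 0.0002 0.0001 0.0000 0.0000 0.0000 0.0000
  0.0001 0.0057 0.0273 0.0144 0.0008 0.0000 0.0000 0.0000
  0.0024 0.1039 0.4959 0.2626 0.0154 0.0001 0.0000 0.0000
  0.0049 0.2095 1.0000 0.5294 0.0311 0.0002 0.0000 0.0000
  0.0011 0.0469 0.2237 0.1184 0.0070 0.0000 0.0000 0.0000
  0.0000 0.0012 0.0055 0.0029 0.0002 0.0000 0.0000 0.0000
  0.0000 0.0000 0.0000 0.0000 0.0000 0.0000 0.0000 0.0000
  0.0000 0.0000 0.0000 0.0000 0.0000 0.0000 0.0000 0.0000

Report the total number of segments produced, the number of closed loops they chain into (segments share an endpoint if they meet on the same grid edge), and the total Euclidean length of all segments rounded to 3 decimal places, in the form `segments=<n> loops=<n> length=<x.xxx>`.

cell (2,1): code 0100 → (2.111,2.000)–(3.000,1.433)
cell (2,2): code 1000 → (3.000,2.952)–(2.111,2.000)
cell (3,1): code 0010 → (3.000,1.433)–(3.577,2.000)
cell (3,2): code 0001 → (3.577,2.000)–(3.000,2.952)
total: 4 segments, chained into 1 closed loop(s), length Σ = 4.278447

segments=4 loops=1 length=4.278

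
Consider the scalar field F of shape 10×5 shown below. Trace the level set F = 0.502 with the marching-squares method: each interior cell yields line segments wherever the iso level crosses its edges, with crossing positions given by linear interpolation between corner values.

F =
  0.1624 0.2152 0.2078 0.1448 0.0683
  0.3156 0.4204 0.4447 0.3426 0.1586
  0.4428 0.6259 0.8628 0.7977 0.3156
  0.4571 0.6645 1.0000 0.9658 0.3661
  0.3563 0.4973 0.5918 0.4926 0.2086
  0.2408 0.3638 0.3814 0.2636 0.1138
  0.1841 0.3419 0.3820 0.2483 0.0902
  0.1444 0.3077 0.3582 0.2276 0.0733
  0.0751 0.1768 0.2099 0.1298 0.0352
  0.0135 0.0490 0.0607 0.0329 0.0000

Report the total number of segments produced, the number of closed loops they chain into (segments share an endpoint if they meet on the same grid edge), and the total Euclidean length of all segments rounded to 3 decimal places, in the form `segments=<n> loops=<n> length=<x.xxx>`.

segments=12 loops=1 length=10.567

cell (1,0): code 0100 → (1.397,1.000)–(2.000,0.323)
cell (1,1): code 1100 → (1.137,2.000)–(1.397,1.000)
cell (1,2): code 1100 → (1.350,3.000)–(1.137,2.000)
cell (1,3): code 1000 → (2.000,3.613)–(1.350,3.000)
cell (2,0): code 0110 → (2.000,0.323)–(3.000,0.216)
cell (2,3): code 1001 → (3.000,3.773)–(2.000,3.613)
cell (3,0): code 0010 → (3.000,0.216)–(3.972,1.000)
cell (3,1): code 0111 → (3.972,1.000)–(4.000,1.050)
cell (3,2): code 1011 → (4.000,2.905)–(3.980,3.000)
cell (3,3): code 0001 → (3.980,3.000)–(3.000,3.773)
cell (4,1): code 0010 → (4.000,1.050)–(4.427,2.000)
cell (4,2): code 0001 → (4.427,2.000)–(4.000,2.905)
total: 12 segments, chained into 1 closed loop(s), length Σ = 10.567352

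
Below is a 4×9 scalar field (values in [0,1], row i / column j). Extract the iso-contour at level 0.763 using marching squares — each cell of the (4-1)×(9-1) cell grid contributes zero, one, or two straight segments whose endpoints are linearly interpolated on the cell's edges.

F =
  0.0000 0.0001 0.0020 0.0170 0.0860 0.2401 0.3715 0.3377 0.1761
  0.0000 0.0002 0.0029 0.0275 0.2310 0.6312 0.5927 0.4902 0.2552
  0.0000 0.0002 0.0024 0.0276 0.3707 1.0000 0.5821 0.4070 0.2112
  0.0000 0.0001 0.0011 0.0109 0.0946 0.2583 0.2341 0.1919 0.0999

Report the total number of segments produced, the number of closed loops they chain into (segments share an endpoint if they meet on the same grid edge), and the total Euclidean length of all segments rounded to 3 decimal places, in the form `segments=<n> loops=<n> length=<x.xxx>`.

cell (1,4): code 0100 → (1.357,5.000)–(2.000,4.623)
cell (1,5): code 1000 → (2.000,5.567)–(1.357,5.000)
cell (2,4): code 0010 → (2.000,4.623)–(2.320,5.000)
cell (2,5): code 0001 → (2.320,5.000)–(2.000,5.567)
total: 4 segments, chained into 1 closed loop(s), length Σ = 2.746780

segments=4 loops=1 length=2.747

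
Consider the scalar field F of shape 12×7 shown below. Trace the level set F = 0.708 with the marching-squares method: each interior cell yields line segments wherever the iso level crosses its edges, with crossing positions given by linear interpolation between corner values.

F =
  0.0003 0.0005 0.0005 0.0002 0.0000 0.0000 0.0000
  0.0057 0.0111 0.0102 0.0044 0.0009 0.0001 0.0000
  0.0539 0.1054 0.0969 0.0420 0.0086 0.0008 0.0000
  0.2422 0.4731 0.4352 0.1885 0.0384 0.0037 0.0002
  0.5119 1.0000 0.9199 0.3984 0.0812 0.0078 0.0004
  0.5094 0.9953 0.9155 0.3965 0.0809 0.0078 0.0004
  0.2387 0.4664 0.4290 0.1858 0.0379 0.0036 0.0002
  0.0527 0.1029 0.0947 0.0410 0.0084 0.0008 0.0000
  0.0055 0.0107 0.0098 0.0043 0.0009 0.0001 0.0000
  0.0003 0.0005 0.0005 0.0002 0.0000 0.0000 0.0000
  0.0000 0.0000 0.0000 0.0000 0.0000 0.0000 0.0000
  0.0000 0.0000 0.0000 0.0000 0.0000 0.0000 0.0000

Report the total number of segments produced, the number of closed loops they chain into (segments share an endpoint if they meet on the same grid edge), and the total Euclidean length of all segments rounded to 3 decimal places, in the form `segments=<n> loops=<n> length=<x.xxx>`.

segments=8 loops=1 length=6.814

cell (3,0): code 0100 → (3.446,1.000)–(4.000,0.402)
cell (3,1): code 1100 → (3.563,2.000)–(3.446,1.000)
cell (3,2): code 1000 → (4.000,2.406)–(3.563,2.000)
cell (4,0): code 0110 → (4.000,0.402)–(5.000,0.409)
cell (4,2): code 1001 → (5.000,2.400)–(4.000,2.406)
cell (5,0): code 0010 → (5.000,0.409)–(5.543,1.000)
cell (5,1): code 0011 → (5.543,1.000)–(5.427,2.000)
cell (5,2): code 0001 → (5.427,2.000)–(5.000,2.400)
total: 8 segments, chained into 1 closed loop(s), length Σ = 6.813501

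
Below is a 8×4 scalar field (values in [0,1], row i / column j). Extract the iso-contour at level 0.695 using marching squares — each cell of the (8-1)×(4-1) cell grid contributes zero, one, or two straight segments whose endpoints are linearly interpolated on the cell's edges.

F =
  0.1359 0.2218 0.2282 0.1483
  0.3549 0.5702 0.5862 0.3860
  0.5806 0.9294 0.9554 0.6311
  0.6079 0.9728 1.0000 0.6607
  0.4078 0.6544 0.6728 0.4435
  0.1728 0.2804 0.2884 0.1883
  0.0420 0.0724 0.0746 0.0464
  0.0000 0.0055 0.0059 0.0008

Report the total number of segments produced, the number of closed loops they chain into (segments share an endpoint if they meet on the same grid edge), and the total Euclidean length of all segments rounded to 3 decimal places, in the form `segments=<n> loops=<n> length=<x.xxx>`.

segments=8 loops=1 length=8.470

cell (1,0): code 0100 → (1.347,1.000)–(2.000,0.328)
cell (1,1): code 1100 → (1.295,2.000)–(1.347,1.000)
cell (1,2): code 1000 → (2.000,2.803)–(1.295,2.000)
cell (2,0): code 0110 → (2.000,0.328)–(3.000,0.239)
cell (2,2): code 1001 → (3.000,2.899)–(2.000,2.803)
cell (3,0): code 0010 → (3.000,0.239)–(3.872,1.000)
cell (3,1): code 0011 → (3.872,1.000)–(3.932,2.000)
cell (3,2): code 0001 → (3.932,2.000)–(3.000,2.899)
total: 8 segments, chained into 1 closed loop(s), length Σ = 8.470106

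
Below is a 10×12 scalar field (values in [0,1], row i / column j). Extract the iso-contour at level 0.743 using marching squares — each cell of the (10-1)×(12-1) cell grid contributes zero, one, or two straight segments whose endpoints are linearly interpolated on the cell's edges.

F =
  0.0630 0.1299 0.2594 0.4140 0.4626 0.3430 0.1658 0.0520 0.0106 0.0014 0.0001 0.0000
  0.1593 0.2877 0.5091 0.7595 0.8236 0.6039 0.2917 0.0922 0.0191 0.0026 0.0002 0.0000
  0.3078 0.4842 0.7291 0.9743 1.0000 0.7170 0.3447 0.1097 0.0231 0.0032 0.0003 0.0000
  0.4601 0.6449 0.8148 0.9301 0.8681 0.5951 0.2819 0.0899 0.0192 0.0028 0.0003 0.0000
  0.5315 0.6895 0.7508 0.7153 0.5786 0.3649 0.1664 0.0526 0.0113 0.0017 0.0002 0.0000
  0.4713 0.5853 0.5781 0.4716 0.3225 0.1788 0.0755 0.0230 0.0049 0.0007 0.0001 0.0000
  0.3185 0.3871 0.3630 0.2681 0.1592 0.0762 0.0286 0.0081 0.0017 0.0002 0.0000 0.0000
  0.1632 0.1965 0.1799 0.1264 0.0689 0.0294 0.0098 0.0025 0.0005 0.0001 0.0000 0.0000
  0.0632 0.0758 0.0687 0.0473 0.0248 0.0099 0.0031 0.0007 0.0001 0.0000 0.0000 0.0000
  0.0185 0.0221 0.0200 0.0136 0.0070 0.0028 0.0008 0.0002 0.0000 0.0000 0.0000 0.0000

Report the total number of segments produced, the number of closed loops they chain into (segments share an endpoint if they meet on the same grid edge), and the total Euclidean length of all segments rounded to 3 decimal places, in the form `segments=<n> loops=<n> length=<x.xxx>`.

cell (0,2): code 0100 → (0.952,3.000)–(1.000,2.934)
cell (0,3): code 1100 → (0.777,4.000)–(0.952,3.000)
cell (0,4): code 1000 → (1.000,4.367)–(0.777,4.000)
cell (1,2): code 0110 → (1.000,2.934)–(2.000,2.057)
cell (1,4): code 1001 → (2.000,4.908)–(1.000,4.367)
cell (2,1): code 0100 → (2.162,2.000)–(3.000,1.577)
cell (2,2): code 1110 → (2.000,2.057)–(2.162,2.000)
cell (2,4): code 1001 → (3.000,4.458)–(2.000,4.908)
cell (3,1): code 0110 → (3.000,1.577)–(4.000,1.873)
cell (3,2): code 1011 → (4.000,2.220)–(3.871,3.000)
cell (3,3): code 0011 → (3.871,3.000)–(3.432,4.000)
cell (3,4): code 0001 → (3.432,4.000)–(3.000,4.458)
cell (4,1): code 0010 → (4.000,1.873)–(4.045,2.000)
cell (4,2): code 0001 → (4.045,2.000)–(4.000,2.220)
total: 14 segments, chained into 1 closed loop(s), length Σ = 10.115131

segments=14 loops=1 length=10.115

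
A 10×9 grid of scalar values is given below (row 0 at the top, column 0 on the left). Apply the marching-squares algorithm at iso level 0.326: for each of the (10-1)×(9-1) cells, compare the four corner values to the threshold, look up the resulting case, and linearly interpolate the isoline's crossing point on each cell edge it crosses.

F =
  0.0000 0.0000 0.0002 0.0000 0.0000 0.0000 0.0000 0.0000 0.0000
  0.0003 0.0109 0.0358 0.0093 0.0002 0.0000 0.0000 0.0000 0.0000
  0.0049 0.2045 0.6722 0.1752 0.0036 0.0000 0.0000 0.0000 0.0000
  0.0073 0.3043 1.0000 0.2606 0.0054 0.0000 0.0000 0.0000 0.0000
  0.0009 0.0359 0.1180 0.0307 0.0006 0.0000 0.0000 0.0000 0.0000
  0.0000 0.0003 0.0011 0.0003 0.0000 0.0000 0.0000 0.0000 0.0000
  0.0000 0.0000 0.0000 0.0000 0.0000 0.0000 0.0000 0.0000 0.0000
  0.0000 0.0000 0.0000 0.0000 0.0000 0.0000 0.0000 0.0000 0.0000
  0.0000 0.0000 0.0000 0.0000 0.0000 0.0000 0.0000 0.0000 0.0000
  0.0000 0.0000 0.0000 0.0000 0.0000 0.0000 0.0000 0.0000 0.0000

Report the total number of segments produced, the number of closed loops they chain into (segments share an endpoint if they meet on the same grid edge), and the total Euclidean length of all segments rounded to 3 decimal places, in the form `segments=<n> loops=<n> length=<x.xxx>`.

segments=6 loops=1 length=6.274

cell (1,1): code 0100 → (1.456,2.000)–(2.000,1.260)
cell (1,2): code 1000 → (2.000,2.697)–(1.456,2.000)
cell (2,1): code 0110 → (2.000,1.260)–(3.000,1.031)
cell (2,2): code 1001 → (3.000,2.912)–(2.000,2.697)
cell (3,1): code 0010 → (3.000,1.031)–(3.764,2.000)
cell (3,2): code 0001 → (3.764,2.000)–(3.000,2.912)
total: 6 segments, chained into 1 closed loop(s), length Σ = 6.274491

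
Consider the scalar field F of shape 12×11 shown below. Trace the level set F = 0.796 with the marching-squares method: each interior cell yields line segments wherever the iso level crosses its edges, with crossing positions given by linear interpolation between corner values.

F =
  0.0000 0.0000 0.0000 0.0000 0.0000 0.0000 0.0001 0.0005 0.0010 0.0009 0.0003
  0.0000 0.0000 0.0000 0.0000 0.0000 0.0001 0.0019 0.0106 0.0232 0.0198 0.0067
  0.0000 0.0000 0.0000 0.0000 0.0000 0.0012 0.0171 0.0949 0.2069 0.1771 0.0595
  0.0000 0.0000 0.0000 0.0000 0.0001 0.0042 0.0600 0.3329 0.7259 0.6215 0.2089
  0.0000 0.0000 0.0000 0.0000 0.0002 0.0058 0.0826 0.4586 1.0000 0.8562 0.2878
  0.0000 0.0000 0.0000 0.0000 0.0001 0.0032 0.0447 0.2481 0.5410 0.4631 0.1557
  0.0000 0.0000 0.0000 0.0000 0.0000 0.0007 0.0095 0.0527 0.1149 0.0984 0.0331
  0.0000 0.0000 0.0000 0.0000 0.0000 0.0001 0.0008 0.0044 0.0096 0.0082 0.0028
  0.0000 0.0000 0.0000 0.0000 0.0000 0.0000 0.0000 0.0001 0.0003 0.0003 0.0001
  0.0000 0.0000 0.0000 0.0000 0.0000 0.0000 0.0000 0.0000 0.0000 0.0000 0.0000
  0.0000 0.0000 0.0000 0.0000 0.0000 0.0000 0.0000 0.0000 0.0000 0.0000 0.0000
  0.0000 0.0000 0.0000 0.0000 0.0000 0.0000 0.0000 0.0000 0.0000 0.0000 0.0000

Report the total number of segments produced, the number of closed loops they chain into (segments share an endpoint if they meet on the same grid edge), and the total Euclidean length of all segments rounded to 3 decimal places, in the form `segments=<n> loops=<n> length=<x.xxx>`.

segments=6 loops=1 length=4.035

cell (3,7): code 0100 → (3.256,8.000)–(4.000,7.623)
cell (3,8): code 1100 → (3.744,9.000)–(3.256,8.000)
cell (3,9): code 1000 → (4.000,9.106)–(3.744,9.000)
cell (4,7): code 0010 → (4.000,7.623)–(4.444,8.000)
cell (4,8): code 0011 → (4.444,8.000)–(4.153,9.000)
cell (4,9): code 0001 → (4.153,9.000)–(4.000,9.106)
total: 6 segments, chained into 1 closed loop(s), length Σ = 4.034755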